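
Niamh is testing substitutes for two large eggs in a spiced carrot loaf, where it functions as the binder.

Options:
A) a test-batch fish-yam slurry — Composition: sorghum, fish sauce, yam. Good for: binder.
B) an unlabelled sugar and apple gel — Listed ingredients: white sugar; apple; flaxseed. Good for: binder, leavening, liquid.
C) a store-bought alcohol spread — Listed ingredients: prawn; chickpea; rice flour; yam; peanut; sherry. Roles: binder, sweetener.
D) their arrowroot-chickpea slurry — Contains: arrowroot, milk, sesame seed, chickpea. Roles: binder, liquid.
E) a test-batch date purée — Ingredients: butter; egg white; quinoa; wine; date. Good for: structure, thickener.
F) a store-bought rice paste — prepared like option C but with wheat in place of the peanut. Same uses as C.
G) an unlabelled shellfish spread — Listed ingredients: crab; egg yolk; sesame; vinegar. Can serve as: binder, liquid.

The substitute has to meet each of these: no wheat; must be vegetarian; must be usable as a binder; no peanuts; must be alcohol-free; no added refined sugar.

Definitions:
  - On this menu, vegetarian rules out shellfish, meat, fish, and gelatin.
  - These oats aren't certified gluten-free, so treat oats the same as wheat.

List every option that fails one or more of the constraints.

A: has fish sauce, so not vegetarian — reject
B: has white sugar, so not no-added-sugar — no
C: has prawn, so not vegetarian; has peanut, so not peanut-free (and 1 more) — no
D: nothing on the exclusion list — keep
E: not usable as a binder; has wine, so not alcohol-free — out
F: has prawn, so not vegetarian; has sherry, so not alcohol-free (and 1 more) — no
G: has crab, so not vegetarian — no

A, B, C, E, F, G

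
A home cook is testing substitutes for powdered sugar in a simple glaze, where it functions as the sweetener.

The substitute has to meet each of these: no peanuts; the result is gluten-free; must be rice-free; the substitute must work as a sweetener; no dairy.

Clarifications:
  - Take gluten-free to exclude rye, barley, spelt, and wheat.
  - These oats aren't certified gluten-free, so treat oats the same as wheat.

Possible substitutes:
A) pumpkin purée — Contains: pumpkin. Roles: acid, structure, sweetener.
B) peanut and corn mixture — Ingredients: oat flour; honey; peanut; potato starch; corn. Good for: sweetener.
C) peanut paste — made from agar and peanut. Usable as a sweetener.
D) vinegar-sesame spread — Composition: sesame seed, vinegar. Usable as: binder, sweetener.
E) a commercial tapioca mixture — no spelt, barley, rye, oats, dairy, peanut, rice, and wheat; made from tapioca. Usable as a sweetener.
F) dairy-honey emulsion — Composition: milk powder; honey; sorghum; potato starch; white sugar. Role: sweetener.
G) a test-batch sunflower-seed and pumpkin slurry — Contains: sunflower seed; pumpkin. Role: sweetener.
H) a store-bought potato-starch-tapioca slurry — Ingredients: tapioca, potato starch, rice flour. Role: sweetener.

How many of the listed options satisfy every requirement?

A: all constraints satisfied — valid
B: has oat flour, so not gluten-free; has peanut, so not peanut-free — no
C: has peanut, so not peanut-free — no
D: only sesame seed and vinegar; none excluded — OK
E: works as a sweetener, gluten-free, no peanut — OK
F: has milk powder, so not dairy-free — reject
G: no rice, no peanut — keep
H: has rice flour, so not rice-free — no

4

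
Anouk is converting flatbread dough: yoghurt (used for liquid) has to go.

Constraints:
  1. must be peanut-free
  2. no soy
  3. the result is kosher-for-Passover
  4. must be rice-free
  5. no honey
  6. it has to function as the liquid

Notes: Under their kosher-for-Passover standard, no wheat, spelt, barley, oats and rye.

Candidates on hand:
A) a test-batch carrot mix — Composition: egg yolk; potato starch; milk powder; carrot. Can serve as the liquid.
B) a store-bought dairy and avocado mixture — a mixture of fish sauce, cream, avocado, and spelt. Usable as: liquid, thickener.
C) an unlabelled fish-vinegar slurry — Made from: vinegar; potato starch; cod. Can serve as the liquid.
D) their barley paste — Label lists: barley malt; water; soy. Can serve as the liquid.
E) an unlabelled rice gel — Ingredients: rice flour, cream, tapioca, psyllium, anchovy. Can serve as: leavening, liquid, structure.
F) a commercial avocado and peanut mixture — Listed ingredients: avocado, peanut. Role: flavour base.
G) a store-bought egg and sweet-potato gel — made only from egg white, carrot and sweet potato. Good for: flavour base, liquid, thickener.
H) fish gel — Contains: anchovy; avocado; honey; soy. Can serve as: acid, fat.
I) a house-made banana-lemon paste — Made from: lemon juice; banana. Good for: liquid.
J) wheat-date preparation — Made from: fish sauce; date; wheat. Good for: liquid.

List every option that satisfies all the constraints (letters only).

A, C, G, I

A: milk powder and egg yolk etc. — none of it excluded — OK
B: has spelt, so not kosher-for-Passover — no
C: nothing on the exclusion list — OK
D: has barley malt, so not kosher-for-Passover; has soy, so not soy-free — reject
E: has rice flour, so not rice-free — out
F: not usable as a liquid; has peanut, so not peanut-free — out
G: only egg white, carrot, and sweet potato; none excluded — OK
H: not usable as a liquid; has soy, so not soy-free (and 1 more) — out
I: no peanut, no soy — OK
J: has wheat, so not kosher-for-Passover — reject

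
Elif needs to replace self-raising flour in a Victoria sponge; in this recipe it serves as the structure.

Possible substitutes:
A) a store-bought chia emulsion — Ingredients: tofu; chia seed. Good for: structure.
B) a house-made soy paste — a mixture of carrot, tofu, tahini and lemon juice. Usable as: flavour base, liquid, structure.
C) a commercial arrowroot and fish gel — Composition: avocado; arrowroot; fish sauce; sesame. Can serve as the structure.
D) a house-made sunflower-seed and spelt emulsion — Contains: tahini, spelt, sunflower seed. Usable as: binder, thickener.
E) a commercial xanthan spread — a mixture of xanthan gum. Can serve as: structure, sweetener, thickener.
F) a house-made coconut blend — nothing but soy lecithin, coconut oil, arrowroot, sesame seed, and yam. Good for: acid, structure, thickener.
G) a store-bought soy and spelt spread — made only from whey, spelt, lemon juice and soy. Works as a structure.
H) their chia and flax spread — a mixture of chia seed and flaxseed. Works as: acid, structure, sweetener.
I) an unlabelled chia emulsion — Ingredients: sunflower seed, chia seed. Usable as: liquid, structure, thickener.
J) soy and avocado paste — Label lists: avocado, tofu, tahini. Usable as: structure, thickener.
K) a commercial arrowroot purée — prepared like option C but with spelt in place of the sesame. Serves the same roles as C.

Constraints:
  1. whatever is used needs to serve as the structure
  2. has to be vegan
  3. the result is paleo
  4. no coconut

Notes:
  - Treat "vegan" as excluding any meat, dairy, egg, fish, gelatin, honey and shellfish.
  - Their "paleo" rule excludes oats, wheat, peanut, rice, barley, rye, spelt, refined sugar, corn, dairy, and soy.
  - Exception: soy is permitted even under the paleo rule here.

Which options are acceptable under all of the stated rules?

A: soy is permitted under the paleo carve-out; nothing else excluded — valid
B: soy is permitted under the paleo carve-out; nothing else excluded — valid
C: has fish sauce, so not vegan — no
D: not usable as a structure; has spelt, so not paleo — no
E: only xanthan gum; none excluded — valid
F: has coconut oil, so not coconut-free — out
G: has whey, so not vegan; has whey, so not paleo — out
H: only chia seed and flaxseed; none excluded — OK
I: works as a structure, paleo, vegan — OK
J: soy is permitted under the paleo carve-out; nothing else excluded — keep
K: has fish sauce, so not vegan; has spelt, so not paleo — reject

A, B, E, H, I, J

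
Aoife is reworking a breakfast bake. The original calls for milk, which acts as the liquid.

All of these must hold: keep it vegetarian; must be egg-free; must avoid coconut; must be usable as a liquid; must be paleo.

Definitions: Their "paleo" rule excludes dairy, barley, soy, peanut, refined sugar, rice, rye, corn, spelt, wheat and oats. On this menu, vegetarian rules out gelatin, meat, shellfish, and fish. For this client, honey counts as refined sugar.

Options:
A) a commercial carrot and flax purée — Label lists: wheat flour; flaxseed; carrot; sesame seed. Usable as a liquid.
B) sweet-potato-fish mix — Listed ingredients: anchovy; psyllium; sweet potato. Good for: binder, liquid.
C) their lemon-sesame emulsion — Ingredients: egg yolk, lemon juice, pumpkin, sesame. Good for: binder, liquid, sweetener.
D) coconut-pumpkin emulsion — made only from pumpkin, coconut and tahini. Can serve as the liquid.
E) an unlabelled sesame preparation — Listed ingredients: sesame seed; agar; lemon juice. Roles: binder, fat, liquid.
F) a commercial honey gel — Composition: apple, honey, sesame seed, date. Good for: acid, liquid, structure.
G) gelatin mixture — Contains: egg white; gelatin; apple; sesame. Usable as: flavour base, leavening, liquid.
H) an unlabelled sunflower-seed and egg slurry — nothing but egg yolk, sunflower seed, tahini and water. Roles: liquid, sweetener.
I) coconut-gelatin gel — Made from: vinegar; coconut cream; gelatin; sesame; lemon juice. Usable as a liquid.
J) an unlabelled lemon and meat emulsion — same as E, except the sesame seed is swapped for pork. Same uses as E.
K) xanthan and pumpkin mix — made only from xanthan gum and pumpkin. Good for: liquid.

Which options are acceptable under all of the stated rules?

E, K

A: has wheat flour, so not paleo — no
B: has anchovy, so not vegetarian — no
C: has egg yolk, so not egg-free — no
D: has coconut, so not coconut-free — reject
E: all constraints satisfied — OK
F: has honey, so not paleo — no
G: has gelatin, so not vegetarian; has egg white, so not egg-free — reject
H: has egg yolk, so not egg-free — reject
I: has gelatin, so not vegetarian; has coconut cream, so not coconut-free — reject
J: has pork, so not vegetarian — out
K: nothing on the exclusion list — OK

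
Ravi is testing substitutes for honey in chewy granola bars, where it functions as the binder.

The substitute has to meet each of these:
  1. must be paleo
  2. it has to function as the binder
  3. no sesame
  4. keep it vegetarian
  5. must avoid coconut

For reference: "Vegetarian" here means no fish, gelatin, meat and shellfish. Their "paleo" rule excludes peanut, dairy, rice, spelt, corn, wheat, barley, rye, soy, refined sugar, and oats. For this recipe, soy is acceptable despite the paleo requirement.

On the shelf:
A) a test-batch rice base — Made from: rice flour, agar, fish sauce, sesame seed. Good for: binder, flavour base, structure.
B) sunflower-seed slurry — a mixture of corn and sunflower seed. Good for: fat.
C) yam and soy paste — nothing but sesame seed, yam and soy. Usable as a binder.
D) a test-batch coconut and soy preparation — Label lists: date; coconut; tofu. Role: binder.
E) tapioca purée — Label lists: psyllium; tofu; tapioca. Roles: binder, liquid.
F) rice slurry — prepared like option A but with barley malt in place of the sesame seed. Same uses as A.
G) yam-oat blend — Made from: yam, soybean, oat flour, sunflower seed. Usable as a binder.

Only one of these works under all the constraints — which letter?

E

A: has fish sauce, so not vegetarian; has rice flour, so not paleo (and 1 more) — no
B: not usable as a binder; has corn, so not paleo — reject
C: has sesame seed, so not sesame-free — reject
D: has coconut, so not coconut-free — no
E: soy is permitted under the paleo carve-out; nothing else excluded — keep
F: has fish sauce, so not vegetarian; has barley malt, so not paleo — out
G: has oat flour, so not paleo — reject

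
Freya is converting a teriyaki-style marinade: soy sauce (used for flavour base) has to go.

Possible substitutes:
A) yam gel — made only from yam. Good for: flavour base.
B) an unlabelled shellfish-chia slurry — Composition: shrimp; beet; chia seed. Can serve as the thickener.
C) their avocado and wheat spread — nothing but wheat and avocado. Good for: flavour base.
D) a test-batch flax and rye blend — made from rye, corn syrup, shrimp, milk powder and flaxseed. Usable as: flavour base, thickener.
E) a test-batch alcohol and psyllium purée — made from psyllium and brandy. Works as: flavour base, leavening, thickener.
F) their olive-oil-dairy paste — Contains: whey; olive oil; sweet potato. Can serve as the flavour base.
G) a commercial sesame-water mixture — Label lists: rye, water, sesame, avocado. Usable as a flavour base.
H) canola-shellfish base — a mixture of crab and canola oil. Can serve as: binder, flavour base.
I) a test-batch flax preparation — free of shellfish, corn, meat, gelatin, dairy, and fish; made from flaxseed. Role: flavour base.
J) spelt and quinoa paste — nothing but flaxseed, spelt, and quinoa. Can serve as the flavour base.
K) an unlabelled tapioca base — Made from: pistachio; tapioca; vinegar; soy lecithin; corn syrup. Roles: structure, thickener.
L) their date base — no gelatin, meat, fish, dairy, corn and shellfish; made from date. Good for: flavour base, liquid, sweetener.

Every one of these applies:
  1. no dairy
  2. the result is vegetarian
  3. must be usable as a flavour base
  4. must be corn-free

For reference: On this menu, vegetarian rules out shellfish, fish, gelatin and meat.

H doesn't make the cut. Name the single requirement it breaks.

usable as a flavour base: satisfied
vegetarian: has crab — fails
corn-free: satisfied
dairy-free: satisfied

vegetarian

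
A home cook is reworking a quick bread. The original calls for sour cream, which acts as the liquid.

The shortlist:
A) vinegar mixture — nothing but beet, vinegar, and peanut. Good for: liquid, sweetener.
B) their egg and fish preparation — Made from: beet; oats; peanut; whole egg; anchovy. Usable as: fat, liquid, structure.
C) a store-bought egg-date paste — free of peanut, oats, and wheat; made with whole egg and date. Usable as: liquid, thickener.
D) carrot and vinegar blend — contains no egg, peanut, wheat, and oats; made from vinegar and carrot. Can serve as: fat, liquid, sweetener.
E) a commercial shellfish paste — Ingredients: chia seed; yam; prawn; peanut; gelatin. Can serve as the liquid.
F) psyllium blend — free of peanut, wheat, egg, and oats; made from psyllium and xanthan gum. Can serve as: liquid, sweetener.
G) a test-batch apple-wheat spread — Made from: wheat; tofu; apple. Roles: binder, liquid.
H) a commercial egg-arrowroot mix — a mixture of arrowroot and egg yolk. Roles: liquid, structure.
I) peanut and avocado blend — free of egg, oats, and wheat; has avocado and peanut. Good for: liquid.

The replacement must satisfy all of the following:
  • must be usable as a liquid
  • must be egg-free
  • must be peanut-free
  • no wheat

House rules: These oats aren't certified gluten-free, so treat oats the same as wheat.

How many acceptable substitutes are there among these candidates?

2

A: has peanut, so not peanut-free — reject
B: has peanut, so not peanut-free; has oats, so not wheat-free (and 1 more) — reject
C: has whole egg, so not egg-free — out
D: no peanut, wheat-free — OK
E: has peanut, so not peanut-free — reject
F: wheat-free, no egg — valid
G: has wheat, so not wheat-free — no
H: has egg yolk, so not egg-free — no
I: has peanut, so not peanut-free — reject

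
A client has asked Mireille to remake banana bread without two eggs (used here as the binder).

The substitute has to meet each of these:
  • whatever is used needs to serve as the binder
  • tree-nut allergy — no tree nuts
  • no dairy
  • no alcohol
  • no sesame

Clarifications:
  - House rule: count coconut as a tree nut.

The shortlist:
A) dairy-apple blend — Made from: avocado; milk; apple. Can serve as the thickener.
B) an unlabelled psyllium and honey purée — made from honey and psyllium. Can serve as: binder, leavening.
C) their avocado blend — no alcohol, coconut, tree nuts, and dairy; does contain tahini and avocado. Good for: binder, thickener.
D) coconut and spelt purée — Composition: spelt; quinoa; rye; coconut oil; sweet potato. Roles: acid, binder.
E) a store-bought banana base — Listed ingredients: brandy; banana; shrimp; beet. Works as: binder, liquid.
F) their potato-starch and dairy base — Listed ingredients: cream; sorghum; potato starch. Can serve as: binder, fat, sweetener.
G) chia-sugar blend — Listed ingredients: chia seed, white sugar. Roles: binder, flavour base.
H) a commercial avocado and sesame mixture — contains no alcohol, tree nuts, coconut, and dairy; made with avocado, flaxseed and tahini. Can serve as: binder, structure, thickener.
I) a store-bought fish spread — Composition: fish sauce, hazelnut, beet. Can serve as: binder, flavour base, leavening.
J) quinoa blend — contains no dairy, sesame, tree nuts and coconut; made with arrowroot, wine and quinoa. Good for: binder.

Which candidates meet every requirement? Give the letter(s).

B, G

A: not usable as a binder; has milk, so not dairy-free — no
B: works as a binder, tree-nut-free, no dairy — keep
C: has tahini, so not sesame-free — out
D: has coconut oil, so not tree-nut-free — reject
E: has brandy, so not alcohol-free — reject
F: has cream, so not dairy-free — out
G: no dairy, no alcohol — keep
H: has tahini, so not sesame-free — reject
I: has hazelnut, so not tree-nut-free — reject
J: has wine, so not alcohol-free — no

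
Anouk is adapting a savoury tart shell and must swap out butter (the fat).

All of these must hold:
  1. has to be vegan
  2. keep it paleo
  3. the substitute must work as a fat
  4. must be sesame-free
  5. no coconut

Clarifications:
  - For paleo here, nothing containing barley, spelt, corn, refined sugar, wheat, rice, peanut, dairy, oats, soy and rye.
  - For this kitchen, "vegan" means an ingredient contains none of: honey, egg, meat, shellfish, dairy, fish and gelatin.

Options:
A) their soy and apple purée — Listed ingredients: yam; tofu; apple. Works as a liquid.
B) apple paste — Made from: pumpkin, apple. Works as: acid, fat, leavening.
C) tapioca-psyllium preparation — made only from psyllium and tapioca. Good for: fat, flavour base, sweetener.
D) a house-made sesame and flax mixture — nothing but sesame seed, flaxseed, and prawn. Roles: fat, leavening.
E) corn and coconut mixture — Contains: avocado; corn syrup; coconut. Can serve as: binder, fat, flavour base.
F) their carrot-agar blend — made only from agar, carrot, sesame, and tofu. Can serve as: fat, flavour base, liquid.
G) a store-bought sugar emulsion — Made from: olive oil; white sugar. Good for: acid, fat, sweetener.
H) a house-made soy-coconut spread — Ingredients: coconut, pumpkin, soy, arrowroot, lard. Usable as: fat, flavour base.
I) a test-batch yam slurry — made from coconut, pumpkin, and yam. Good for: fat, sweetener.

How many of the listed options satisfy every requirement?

A: not usable as a fat; has tofu, so not paleo — reject
B: all constraints satisfied — keep
C: vegan, no coconut — keep
D: has prawn, so not vegan; has sesame seed, so not sesame-free — reject
E: has corn syrup, so not paleo; has coconut, so not coconut-free — reject
F: has tofu, so not paleo; has sesame, so not sesame-free — reject
G: has white sugar, so not paleo — reject
H: has soy, so not paleo; has lard, so not vegan (and 1 more) — no
I: has coconut, so not coconut-free — no

2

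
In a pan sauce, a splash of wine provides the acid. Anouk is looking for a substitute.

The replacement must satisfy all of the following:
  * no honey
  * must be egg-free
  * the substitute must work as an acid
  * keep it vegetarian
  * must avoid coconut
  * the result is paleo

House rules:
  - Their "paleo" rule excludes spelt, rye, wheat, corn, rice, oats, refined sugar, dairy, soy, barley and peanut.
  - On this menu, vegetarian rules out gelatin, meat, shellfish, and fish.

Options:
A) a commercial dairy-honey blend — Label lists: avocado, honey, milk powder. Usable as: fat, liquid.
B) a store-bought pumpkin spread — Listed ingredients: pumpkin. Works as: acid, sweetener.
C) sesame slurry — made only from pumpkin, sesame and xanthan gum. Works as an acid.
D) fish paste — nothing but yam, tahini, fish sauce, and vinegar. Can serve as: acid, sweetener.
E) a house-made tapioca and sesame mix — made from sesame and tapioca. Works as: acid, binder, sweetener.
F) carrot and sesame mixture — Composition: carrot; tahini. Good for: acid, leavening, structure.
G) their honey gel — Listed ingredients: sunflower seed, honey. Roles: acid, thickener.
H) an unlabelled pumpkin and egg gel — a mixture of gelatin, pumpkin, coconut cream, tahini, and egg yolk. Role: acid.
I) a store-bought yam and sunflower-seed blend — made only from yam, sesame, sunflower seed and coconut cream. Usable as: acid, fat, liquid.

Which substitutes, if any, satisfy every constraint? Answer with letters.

A: not usable as an acid; has milk powder, so not paleo (and 1 more) — no
B: only pumpkin; none excluded — valid
C: nothing on the exclusion list — valid
D: has fish sauce, so not vegetarian — out
E: every rule checks out — valid
F: vegetarian, no egg — keep
G: has honey, so not honey-free — out
H: has gelatin, so not vegetarian; has egg yolk, so not egg-free (and 1 more) — out
I: has coconut cream, so not coconut-free — reject

B, C, E, F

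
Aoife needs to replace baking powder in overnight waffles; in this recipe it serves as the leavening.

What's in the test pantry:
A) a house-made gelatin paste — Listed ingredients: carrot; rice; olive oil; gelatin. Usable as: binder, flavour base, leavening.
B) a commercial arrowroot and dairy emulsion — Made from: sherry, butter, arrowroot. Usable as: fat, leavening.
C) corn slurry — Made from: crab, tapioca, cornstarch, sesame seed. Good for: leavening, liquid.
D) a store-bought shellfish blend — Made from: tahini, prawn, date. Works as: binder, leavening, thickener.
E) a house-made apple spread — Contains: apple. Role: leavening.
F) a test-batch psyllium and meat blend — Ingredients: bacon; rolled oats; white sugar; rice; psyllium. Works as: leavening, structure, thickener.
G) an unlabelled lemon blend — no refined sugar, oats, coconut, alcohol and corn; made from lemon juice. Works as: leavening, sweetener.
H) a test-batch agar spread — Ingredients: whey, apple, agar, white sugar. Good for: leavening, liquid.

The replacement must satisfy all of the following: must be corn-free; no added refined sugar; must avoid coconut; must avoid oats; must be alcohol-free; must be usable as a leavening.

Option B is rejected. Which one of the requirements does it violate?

usable as a leavening: satisfied
alcohol-free: has sherry — fails
corn-free: satisfied
oat-free: satisfied
no-added-sugar: satisfied
coconut-free: satisfied

alcohol-free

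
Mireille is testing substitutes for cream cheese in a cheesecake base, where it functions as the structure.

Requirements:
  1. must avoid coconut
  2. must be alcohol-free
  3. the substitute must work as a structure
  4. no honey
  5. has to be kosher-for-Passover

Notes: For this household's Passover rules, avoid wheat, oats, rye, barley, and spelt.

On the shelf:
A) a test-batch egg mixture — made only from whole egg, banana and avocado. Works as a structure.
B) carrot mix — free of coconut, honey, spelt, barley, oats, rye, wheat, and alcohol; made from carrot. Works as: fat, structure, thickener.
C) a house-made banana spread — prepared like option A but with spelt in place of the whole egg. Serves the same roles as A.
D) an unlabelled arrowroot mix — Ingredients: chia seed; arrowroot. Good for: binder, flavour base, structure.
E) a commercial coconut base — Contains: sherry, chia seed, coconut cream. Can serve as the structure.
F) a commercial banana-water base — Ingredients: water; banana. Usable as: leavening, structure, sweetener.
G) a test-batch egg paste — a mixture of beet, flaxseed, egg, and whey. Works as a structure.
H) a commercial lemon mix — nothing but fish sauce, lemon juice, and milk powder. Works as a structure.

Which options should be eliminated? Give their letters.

C, E

A: works as a structure, no coconut, kosher-for-Passover — valid
B: every rule checks out — keep
C: has spelt, so not kosher-for-Passover — out
D: no honey, no alcohol — valid
E: has coconut cream, so not coconut-free; has sherry, so not alcohol-free — reject
F: nothing on the exclusion list — keep
G: whey and egg etc. — none of it excluded — valid
H: no alcohol, no coconut — OK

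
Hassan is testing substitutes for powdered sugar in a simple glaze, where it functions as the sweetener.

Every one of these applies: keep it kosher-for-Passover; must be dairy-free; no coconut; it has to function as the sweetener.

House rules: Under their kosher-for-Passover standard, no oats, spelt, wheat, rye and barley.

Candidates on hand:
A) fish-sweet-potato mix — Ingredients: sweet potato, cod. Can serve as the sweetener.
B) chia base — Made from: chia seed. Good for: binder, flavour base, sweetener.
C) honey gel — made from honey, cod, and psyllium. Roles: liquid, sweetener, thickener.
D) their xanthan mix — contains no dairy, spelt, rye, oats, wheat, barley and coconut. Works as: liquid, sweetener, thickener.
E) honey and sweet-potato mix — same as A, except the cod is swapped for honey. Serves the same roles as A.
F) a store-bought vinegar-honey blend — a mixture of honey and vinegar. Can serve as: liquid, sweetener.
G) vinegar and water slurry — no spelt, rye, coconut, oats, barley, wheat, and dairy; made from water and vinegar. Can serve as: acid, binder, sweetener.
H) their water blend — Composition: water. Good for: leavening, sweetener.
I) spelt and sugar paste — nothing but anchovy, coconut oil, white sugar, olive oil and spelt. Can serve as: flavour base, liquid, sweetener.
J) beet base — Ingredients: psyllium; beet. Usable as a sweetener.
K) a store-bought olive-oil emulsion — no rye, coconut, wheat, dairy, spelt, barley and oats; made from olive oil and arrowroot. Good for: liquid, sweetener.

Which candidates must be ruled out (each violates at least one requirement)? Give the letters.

I

A: only cod and sweet potato; none excluded — keep
B: all constraints satisfied — OK
C: no dairy, no coconut — OK
D: all constraints satisfied — OK
E: only honey and sweet potato; none excluded — keep
F: nothing on the exclusion list — valid
G: nothing on the exclusion list — valid
H: every rule checks out — valid
I: has spelt, so not kosher-for-Passover; has coconut oil, so not coconut-free — no
J: works as a sweetener, no coconut, kosher-for-Passover — valid
K: nothing on the exclusion list — valid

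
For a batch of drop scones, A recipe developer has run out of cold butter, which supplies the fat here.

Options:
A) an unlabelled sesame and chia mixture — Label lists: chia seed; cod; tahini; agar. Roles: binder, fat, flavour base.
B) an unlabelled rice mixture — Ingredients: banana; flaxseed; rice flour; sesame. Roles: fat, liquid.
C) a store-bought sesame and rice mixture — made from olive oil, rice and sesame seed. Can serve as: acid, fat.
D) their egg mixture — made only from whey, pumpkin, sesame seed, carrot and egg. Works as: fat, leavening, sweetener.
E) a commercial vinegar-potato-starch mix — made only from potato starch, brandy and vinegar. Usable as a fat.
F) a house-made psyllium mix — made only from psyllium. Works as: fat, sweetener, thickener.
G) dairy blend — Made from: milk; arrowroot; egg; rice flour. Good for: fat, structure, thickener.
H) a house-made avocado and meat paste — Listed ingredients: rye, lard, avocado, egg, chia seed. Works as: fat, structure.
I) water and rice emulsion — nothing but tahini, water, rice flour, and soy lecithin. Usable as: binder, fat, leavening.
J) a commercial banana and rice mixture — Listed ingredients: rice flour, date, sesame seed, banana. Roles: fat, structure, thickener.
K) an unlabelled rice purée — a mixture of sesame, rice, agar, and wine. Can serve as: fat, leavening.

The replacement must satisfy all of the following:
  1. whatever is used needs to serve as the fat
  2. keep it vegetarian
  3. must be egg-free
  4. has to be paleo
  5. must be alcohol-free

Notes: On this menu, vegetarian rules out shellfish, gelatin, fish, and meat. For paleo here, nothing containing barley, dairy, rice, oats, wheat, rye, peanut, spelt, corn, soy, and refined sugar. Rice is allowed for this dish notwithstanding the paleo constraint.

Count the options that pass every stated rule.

A: has cod, so not vegetarian — reject
B: rice is permitted under the paleo carve-out; nothing else excluded — OK
C: rice is permitted under the paleo carve-out; nothing else excluded — OK
D: has whey, so not paleo; has egg, so not egg-free — out
E: has brandy, so not alcohol-free — out
F: every rule checks out — OK
G: has milk, so not paleo; has egg, so not egg-free — reject
H: has lard, so not vegetarian; has rye, so not paleo (and 1 more) — reject
I: has soy lecithin, so not paleo — out
J: rice is permitted under the paleo carve-out; nothing else excluded — OK
K: has wine, so not alcohol-free — reject

4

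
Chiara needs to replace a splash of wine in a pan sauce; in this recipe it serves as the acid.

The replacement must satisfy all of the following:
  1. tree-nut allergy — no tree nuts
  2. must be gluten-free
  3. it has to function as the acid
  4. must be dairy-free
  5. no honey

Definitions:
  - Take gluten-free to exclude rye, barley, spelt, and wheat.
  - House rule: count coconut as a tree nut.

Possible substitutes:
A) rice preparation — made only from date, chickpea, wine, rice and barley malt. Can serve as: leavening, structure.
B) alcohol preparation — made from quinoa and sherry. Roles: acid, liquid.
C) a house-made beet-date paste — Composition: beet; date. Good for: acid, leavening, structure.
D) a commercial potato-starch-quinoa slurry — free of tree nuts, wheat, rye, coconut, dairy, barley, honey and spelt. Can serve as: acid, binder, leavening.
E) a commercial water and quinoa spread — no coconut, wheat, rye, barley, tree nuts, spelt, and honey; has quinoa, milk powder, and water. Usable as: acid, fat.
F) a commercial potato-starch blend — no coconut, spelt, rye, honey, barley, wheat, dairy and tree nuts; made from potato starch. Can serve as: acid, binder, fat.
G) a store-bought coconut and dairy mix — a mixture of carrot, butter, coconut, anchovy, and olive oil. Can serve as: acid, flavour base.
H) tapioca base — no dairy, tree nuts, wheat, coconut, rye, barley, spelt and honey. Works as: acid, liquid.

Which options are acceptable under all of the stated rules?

A: not usable as an acid; has barley malt, so not gluten-free — reject
B: all constraints satisfied — OK
C: only beet and date; none excluded — OK
D: gluten-free, no dairy — valid
E: has milk powder, so not dairy-free — reject
F: works as an acid, no dairy, tree-nut-free — valid
G: has butter, so not dairy-free; has coconut, so not tree-nut-free — out
H: every rule checks out — OK

B, C, D, F, H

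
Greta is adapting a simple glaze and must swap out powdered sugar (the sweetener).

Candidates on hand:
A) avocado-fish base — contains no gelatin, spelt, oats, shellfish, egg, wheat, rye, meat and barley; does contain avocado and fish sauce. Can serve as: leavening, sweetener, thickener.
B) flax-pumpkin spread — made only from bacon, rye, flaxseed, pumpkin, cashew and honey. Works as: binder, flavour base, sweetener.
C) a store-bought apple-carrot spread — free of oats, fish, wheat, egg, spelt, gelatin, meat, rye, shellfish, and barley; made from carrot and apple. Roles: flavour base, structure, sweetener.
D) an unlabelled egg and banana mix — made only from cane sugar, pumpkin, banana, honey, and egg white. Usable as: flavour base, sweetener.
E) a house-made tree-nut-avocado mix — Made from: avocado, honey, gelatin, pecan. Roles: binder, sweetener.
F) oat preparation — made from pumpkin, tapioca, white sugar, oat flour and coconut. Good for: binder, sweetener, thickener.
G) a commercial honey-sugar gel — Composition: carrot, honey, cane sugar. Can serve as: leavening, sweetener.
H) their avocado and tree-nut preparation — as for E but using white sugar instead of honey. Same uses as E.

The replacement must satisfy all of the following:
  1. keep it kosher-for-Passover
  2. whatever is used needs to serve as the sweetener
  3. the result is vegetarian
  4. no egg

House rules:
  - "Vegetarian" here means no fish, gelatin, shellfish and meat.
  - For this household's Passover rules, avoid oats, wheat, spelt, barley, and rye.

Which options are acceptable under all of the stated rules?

A: has fish sauce, so not vegetarian — no
B: has bacon, so not vegetarian; has rye, so not kosher-for-Passover — no
C: vegetarian, kosher-for-Passover — valid
D: has egg white, so not egg-free — out
E: has gelatin, so not vegetarian — no
F: has oat flour, so not kosher-for-Passover — reject
G: only honey, cane sugar, and carrot; none excluded — valid
H: has gelatin, so not vegetarian — reject

C, G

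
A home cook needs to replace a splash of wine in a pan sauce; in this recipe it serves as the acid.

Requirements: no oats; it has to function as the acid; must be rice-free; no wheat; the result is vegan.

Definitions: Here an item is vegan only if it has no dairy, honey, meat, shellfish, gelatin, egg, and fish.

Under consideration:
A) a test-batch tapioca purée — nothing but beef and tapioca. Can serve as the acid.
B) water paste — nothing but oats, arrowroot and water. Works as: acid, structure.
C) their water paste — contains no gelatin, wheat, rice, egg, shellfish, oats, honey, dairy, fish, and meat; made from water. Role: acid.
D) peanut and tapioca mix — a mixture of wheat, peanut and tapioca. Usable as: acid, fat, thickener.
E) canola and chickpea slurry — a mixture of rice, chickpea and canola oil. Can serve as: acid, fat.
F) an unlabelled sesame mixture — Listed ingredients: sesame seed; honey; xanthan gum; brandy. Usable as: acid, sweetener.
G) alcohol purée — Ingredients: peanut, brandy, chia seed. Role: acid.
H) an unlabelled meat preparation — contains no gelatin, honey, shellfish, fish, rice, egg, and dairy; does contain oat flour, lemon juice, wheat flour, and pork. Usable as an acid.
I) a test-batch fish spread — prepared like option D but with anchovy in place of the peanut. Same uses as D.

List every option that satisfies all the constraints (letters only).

A: has beef, so not vegan — reject
B: has oats, so not oat-free — out
C: vegan, no wheat — OK
D: has wheat, so not wheat-free — no
E: has rice, so not rice-free — out
F: has honey, so not vegan — reject
G: nothing on the exclusion list — valid
H: has pork, so not vegan; has oat flour, so not oat-free (and 1 more) — reject
I: has anchovy, so not vegan; has wheat, so not wheat-free — reject

C, G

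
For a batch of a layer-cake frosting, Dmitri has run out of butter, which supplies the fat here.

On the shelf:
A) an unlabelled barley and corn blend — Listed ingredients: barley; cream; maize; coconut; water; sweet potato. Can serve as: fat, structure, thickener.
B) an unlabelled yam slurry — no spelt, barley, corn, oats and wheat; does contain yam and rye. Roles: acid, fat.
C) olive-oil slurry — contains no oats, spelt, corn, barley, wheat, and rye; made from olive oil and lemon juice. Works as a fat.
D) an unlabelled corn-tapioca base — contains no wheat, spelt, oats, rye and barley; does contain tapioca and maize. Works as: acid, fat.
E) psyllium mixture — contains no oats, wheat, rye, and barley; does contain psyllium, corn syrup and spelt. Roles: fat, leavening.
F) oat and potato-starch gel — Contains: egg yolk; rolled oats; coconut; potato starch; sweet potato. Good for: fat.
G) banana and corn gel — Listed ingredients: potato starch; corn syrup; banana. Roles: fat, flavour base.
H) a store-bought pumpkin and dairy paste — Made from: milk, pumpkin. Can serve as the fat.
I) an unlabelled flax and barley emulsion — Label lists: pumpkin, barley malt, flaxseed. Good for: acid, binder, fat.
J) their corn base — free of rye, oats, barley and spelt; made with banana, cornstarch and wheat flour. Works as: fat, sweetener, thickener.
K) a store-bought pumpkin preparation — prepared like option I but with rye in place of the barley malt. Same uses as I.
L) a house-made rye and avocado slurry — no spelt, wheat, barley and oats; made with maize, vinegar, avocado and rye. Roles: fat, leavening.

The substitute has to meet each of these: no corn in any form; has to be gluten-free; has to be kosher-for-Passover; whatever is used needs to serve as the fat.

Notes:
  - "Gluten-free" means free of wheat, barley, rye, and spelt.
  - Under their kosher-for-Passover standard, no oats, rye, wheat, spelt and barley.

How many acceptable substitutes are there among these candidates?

A: has barley, so not gluten-free; has barley, so not kosher-for-Passover (and 1 more) — out
B: has rye, so not gluten-free; has rye, so not kosher-for-Passover — reject
C: kosher-for-Passover, gluten-free — OK
D: has maize, so not corn-free — reject
E: has spelt, so not gluten-free; has spelt, so not kosher-for-Passover (and 1 more) — out
F: has rolled oats, so not kosher-for-Passover — reject
G: has corn syrup, so not corn-free — reject
H: only milk and pumpkin; none excluded — keep
I: has barley malt, so not gluten-free; has barley malt, so not kosher-for-Passover — reject
J: has wheat flour, so not gluten-free; has wheat flour, so not kosher-for-Passover (and 1 more) — out
K: has rye, so not gluten-free; has rye, so not kosher-for-Passover — out
L: has rye, so not gluten-free; has rye, so not kosher-for-Passover (and 1 more) — no

2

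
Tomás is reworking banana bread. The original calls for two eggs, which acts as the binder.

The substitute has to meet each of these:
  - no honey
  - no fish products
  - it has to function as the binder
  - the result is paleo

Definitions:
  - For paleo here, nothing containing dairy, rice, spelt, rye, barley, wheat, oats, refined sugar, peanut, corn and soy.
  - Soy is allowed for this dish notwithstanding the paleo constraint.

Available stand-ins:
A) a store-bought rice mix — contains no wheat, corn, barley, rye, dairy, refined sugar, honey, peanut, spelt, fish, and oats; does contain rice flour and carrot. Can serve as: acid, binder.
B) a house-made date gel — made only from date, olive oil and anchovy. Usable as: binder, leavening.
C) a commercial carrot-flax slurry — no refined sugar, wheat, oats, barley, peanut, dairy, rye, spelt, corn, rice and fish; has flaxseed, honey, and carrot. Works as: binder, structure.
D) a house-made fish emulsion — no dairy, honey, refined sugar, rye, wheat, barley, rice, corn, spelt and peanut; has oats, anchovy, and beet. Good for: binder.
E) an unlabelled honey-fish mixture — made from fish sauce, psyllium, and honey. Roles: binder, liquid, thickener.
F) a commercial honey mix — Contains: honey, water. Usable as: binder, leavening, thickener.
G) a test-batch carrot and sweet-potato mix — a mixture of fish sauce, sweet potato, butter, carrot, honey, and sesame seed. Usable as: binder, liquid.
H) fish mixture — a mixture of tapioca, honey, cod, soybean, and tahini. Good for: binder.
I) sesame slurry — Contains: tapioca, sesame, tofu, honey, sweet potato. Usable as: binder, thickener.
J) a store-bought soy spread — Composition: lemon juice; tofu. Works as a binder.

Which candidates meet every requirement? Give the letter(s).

J

A: has rice flour, so not paleo — no
B: has anchovy, so not fish-free — no
C: has honey, so not honey-free — no
D: has oats, so not paleo; has anchovy, so not fish-free — no
E: has fish sauce, so not fish-free; has honey, so not honey-free — reject
F: has honey, so not honey-free — out
G: has butter, so not paleo; has fish sauce, so not fish-free (and 1 more) — no
H: has cod, so not fish-free; has honey, so not honey-free — out
I: has honey, so not honey-free — no
J: soy is permitted under the paleo carve-out; nothing else excluded — OK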